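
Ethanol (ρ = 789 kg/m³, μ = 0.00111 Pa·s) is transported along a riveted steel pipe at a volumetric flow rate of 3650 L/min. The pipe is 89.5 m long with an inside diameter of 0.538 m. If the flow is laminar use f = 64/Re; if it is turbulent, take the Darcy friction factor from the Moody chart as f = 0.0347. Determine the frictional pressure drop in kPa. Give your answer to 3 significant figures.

Q = 3650 L/min = 3650/60000 = 0.06083 m³/s.
Cross-sectional area A = πD²/4 = π(0.538)²/4 = 0.2273 m²; mean velocity V = Q/A = 0.06083/0.2273 = 0.2676 m/s.
Reynolds number Re = ρVD/μ = 789 · 0.2676 · 0.538 / 0.00111 = 1.023e+05.
Re > 4000 → turbulent; use the Moody-chart value f = 0.0347.
Darcy-Weisbach: ΔP = f(L/D)(ρV²/2) = 0.0347·(89.5/0.538)·(789·0.2676²/2) = 0.0347·166.4·28.25 = 163.1 Pa.
ΔP = 163.1 Pa = 0.163 kPa.

ΔP ≈ 0.163 kPa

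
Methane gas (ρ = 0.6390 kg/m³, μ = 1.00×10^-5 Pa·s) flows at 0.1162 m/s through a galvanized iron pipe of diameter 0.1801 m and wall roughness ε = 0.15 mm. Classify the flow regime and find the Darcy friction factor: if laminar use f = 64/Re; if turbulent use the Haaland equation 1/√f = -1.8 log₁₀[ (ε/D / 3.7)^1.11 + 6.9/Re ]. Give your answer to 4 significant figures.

f ≈ 0.04786

Re = ρVD/μ = 0.639·0.1162·0.1801/1e-05 = 1337.
Re < 2300 → laminar, so f = 64/Re = 0.04786 (roughness is irrelevant in laminar flow).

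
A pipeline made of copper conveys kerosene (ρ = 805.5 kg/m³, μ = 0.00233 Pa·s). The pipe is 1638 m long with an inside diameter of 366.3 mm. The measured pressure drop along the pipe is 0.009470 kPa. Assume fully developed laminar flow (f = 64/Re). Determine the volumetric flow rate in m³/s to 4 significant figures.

Q ≈ 0.001096 m³/s

For laminar flow, f = 64/Re with Re = ρVD/μ, so Darcy-Weisbach reduces to ΔP = 32μLV/D². Solving for V: V = ΔP·D²/(32μL) = 9.47·(0.3663)²/(32·0.00233·1638) = 0.0104 m/s.
Check: Re = ρVD/μ = 805.5·0.0104·0.3663/0.00233 = 1317 < 2300, so the laminar assumption holds.
Q = V·A = 0.0104·(π/4·0.3663²) = 0.001096 m³/s = 0.001096 m³/s.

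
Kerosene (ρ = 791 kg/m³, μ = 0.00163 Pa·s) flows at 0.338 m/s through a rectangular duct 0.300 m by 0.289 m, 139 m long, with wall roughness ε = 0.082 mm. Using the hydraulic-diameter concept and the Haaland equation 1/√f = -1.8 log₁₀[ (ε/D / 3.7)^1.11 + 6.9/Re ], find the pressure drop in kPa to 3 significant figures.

ΔP ≈ 0.463 kPa

Hydraulic diameter D_h = 4A/P = 4·(0.3·0.289)/(2·(0.3+0.289)) = 0.3468/1.178 = 0.2944 m.
Re = ρVD_h/μ = 791·0.338·0.2944/0.00163 = 4.829e+04.
ε/D_h = 8.2e-05/0.2944 = 0.000279; Haaland gives 1/√f = -1.8 log₁₀[2.65e-05+0.000143] = 6.788, so f = 0.0217.
ΔP = f(L/D_h)(ρV²/2) = 0.0217·139/0.2944·45.18 = 463 Pa.
ΔP = 0.463 kPa.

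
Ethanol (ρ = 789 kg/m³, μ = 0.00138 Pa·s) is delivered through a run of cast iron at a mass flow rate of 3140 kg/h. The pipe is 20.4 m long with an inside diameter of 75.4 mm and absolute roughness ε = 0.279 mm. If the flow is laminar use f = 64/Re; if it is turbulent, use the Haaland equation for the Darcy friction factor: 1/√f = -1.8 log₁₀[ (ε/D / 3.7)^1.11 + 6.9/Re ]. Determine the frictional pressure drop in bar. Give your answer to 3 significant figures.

ṁ = 3140 kg/h = 3140/3600 = 0.8722 kg/s.
A = πD²/4 = π(0.0754)²/4 = 0.004465 m²; mean velocity V = ṁ/(ρA) = 0.8722/(789 · 0.004465) = 0.2476 m/s.
Reynolds number Re = ρVD/μ = 789 · 0.2476 · 0.0754 / 0.00138 = 1.067e+04.
Re > 4000 → turbulent. Relative roughness ε/D = 0.000279/0.0754 = 0.0037. Haaland: 1/√f = -1.8 log₁₀[(0.0037/3.7)^1.11 + 6.9/1.067e+04] = -1.8 log₁₀[0.000468 + 0.000646] = 5.315, so f = 0.03539.
Darcy-Weisbach: ΔP = f(L/D)(ρV²/2) = 0.03539·(20.4/0.0754)·(789·0.2476²/2) = 0.03539·270.6·24.18 = 231.6 Pa.
ΔP = 231.6 Pa = 0.00232 bar.

ΔP ≈ 0.00232 bar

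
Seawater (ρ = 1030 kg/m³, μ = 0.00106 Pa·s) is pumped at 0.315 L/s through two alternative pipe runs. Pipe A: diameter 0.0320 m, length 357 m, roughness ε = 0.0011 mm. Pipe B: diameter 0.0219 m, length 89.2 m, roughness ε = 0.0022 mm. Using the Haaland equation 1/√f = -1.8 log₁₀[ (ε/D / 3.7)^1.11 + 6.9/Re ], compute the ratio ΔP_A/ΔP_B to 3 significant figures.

ΔP_A/ΔP_B ≈ 0.661

Pipe A: V = Q/A = 0.000315/0.0008042 = 0.3917 m/s; Re = 1.218e+04; ε/D = 3.44e-05; Haaland → f = 0.02931; ΔP_A = f(L/D)(ρV²/2) = 2.584e+04 Pa.
Pipe B: V = Q/A = 0.000315/0.0003767 = 0.8362 m/s; Re = 1.78e+04; ε/D = 0.0001; Haaland → f = 0.02667; ΔP_B = f(L/D)(ρV²/2) = 3.912e+04 Pa.
ΔP_A/ΔP_B = 2.584e+04/3.912e+04 = 0.661.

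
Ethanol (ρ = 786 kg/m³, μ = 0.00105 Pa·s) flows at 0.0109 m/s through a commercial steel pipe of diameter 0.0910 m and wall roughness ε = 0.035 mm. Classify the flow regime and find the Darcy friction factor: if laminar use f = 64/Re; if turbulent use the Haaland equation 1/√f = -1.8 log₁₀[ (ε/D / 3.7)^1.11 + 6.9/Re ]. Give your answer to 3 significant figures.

f ≈ 0.0862

Re = ρVD/μ = 786·0.0109·0.091/0.00105 = 742.5.
Re < 2300 → laminar, so f = 64/Re = 0.08619 (roughness is irrelevant in laminar flow).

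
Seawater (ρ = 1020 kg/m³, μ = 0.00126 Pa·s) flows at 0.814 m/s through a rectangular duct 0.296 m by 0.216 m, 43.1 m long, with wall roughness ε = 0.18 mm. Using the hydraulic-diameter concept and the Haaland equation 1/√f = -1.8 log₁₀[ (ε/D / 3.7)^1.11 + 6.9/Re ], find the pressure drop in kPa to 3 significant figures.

Hydraulic diameter D_h = 4A/P = 4·(0.296·0.216)/(2·(0.296+0.216)) = 0.2557/1.024 = 0.2497 m.
Re = ρVD_h/μ = 1020·0.814·0.2497/0.00126 = 1.646e+05.
ε/D_h = 0.00018/0.2497 = 0.000721; Haaland gives 1/√f = -1.8 log₁₀[7.61e-05+4.19e-05] = 7.07, so f = 0.02.
ΔP = f(L/D_h)(ρV²/2) = 0.02·43.1/0.2497·337.9 = 1167 Pa.
ΔP = 1.17 kPa.

ΔP ≈ 1.17 kPa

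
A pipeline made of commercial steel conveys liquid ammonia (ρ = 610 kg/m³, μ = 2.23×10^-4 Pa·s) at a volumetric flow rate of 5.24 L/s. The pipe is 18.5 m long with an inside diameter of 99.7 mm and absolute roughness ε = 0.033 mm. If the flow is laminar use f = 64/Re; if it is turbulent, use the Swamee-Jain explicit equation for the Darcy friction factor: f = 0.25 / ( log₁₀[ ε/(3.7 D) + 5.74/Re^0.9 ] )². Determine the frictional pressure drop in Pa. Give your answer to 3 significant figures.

Q = 5.24 L/s = 5.24/1000 = 0.00524 m³/s.
Cross-sectional area A = πD²/4 = π(0.0997)²/4 = 0.007807 m²; mean velocity V = Q/A = 0.00524/0.007807 = 0.6712 m/s.
Reynolds number Re = ρVD/μ = 610 · 0.6712 · 0.0997 / 0.000223 = 1.831e+05.
Re > 4000 → turbulent. Relative roughness ε/D = 3.3e-05/0.0997 = 0.000331. Swamee-Jain: f = 0.25/(log₁₀[0.000331/3.7 + 5.74/1.831e+05^0.9])² = 0.25/(log₁₀[8.95e-05 + 0.000105])² = 0.25/(-3.71)² = 0.01816.
Darcy-Weisbach: ΔP = f(L/D)(ρV²/2) = 0.01816·(18.5/0.0997)·(610·0.6712²/2) = 0.01816·185.6·137.4 = 463 Pa.

ΔP ≈ 463 Pa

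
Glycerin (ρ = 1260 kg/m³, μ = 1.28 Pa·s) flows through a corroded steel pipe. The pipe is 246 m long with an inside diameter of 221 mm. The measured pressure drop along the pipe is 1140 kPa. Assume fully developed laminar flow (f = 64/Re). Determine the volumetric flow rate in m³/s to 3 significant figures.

Q ≈ 0.212 m³/s

For laminar flow, f = 64/Re with Re = ρVD/μ, so Darcy-Weisbach reduces to ΔP = 32μLV/D². Solving for V: V = ΔP·D²/(32μL) = 1.14e+06·(0.221)²/(32·1.28·246) = 5.526 m/s.
Check: Re = ρVD/μ = 1260·5.526·0.221/1.28 = 1202 < 2300, so the laminar assumption holds.
Q = V·A = 5.526·(π/4·0.221²) = 0.212 m³/s = 0.212 m³/s.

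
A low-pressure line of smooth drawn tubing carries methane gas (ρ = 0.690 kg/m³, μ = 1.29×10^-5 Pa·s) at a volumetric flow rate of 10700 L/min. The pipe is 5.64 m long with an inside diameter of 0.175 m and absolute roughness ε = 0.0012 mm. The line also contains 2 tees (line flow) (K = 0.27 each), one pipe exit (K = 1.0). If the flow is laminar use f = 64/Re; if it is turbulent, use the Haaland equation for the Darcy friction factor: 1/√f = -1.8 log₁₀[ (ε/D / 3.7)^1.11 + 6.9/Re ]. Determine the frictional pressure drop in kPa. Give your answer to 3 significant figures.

Q = 10700 L/min = 10700/60000 = 0.1783 m³/s.
Cross-sectional area A = πD²/4 = π(0.175)²/4 = 0.02405 m²; mean velocity V = Q/A = 0.1783/0.02405 = 7.414 m/s.
Reynolds number Re = ρVD/μ = 0.69 · 7.414 · 0.175 / 1.29e-05 = 6.94e+04.
Re > 4000 → turbulent. Relative roughness ε/D = 1.2e-06/0.175 = 6.86e-06. Haaland: 1/√f = -1.8 log₁₀[(6.86e-06/3.7)^1.11 + 6.9/6.94e+04] = -1.8 log₁₀[4.34e-07 + 9.94e-05] = 7.201, so f = 0.01928.
Total minor-loss coefficient ΣK = 2·0.27 + 1·1 = 1.54.
ΔP = [f·L/D + ΣK]·(ρV²/2) = [0.01928·5.64/0.175 + 1.54]·(0.69·7.414²/2) = [0.6215 + 1.54]·18.96 = 40.99 Pa.
ΔP = 40.99 Pa = 0.0410 kPa.

ΔP ≈ 0.0410 kPa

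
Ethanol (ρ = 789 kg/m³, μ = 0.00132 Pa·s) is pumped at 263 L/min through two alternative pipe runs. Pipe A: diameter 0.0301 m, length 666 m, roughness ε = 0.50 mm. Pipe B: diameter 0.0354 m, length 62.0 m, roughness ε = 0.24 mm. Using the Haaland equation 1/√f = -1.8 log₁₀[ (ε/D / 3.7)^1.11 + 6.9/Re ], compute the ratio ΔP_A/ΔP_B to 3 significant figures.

Pipe A: V = Q/A = 0.004383/0.0007116 = 6.16 m/s; Re = 1.108e+05; ε/D = 0.0166; Haaland → f = 0.04582; ΔP_A = f(L/D)(ρV²/2) = 1.518e+07 Pa.
Pipe B: V = Q/A = 0.004383/0.0009842 = 4.454 m/s; Re = 9.424e+04; ε/D = 0.00678; Haaland → f = 0.03419; ΔP_B = f(L/D)(ρV²/2) = 4.685e+05 Pa.
ΔP_A/ΔP_B = 1.518e+07/4.685e+05 = 32.4.

ΔP_A/ΔP_B ≈ 32.4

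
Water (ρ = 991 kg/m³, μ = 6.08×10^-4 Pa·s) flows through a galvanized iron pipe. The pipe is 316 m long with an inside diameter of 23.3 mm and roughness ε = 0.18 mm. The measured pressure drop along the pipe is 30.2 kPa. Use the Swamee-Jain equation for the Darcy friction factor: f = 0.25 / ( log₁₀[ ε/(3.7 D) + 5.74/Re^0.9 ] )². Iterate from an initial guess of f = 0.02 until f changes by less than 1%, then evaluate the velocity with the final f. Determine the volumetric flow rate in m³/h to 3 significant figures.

Q ≈ 0.512 m³/h

Rearranging Darcy-Weisbach: V = √(2·ΔP·D/(f·L·ρ)). With ε/D = 0.00018/0.0233 = 0.00773, iterate starting from f = 0.02:
  f = 0.02 → V = √(2·3.02e+04·0.0233/(0.02·316·991)) = 0.474 m/s; Re = ρVD/μ = 1.8e+04; f → 0.03899
  f = 0.03899 → V = 0.3395 m/s; Re = 1.289e+04; f → 0.04032
  f = 0.04032 → V = 0.3339 m/s; Re = 1.268e+04; f → 0.04039
Converged (Δf/f < 1%). With the final f = 0.04039: V = √(2·3.02e+04·0.0233/(0.04039·316·991)) = 0.3335 m/s.
Q = V·A = 0.3335·(π/4·0.0233²) = 0.0001422 m³/s = 0.512 m³/h.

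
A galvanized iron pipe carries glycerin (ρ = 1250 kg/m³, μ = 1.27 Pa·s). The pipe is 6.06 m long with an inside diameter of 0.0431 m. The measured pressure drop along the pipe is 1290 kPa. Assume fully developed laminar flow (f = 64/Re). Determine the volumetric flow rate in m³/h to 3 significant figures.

For laminar flow, f = 64/Re with Re = ρVD/μ, so Darcy-Weisbach reduces to ΔP = 32μLV/D². Solving for V: V = ΔP·D²/(32μL) = 1.29e+06·(0.0431)²/(32·1.27·6.06) = 9.73 m/s.
Check: Re = ρVD/μ = 1250·9.73·0.0431/1.27 = 412.8 < 2300, so the laminar assumption holds.
Q = V·A = 9.73·(π/4·0.0431²) = 0.0142 m³/s = 51.1 m³/h.

Q ≈ 51.1 m³/h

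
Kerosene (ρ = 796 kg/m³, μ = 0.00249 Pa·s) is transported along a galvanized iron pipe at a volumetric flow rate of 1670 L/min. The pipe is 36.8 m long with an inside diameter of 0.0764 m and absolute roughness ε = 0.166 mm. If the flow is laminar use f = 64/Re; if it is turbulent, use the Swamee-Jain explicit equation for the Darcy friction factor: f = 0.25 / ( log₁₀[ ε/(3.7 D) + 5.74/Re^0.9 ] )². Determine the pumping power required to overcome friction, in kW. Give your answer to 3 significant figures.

P ≈ 4.97 kW

Q = 1670 L/min = 1670/60000 = 0.02783 m³/s.
Cross-sectional area A = πD²/4 = π(0.0764)²/4 = 0.004584 m²; mean velocity V = Q/A = 0.02783/0.004584 = 6.071 m/s.
Reynolds number Re = ρVD/μ = 796 · 6.071 · 0.0764 / 0.00249 = 1.483e+05.
Re > 4000 → turbulent. Relative roughness ε/D = 0.000166/0.0764 = 0.00217. Swamee-Jain: f = 0.25/(log₁₀[0.00217/3.7 + 5.74/1.483e+05^0.9])² = 0.25/(log₁₀[0.000587 + 0.000127])² = 0.25/(-3.146)² = 0.02526.
Darcy-Weisbach: ΔP = f(L/D)(ρV²/2) = 0.02526·(36.8/0.0764)·(796·6.071²/2) = 0.02526·481.7·1.467e+04 = 1.785e+05 Pa.
Pumping power P = QΔP = 0.02783·1.785e+05 = 4968 W = 4.97 kW.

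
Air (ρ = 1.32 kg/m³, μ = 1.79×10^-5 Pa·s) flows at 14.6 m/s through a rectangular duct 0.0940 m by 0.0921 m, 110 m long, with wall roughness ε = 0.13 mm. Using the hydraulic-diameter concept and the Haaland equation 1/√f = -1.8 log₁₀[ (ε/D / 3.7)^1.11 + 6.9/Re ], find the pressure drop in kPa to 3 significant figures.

Hydraulic diameter D_h = 4A/P = 4·(0.094·0.0921)/(2·(0.094+0.0921)) = 0.03463/0.3722 = 0.09304 m.
Re = ρVD_h/μ = 1.32·14.6·0.09304/1.79e-05 = 1.002e+05.
ε/D_h = 0.00013/0.09304 = 0.0014; Haaland gives 1/√f = -1.8 log₁₀[0.000159+6.89e-05] = 6.557, so f = 0.02326.
ΔP = f(L/D_h)(ρV²/2) = 0.02326·110/0.09304·140.7 = 3868 Pa.
ΔP = 3.87 kPa.

ΔP ≈ 3.87 kPa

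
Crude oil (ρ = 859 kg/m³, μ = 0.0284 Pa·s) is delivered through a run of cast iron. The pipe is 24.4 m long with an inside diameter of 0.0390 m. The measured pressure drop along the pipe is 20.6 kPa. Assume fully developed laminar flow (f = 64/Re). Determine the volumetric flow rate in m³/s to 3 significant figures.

Q ≈ 0.00169 m³/s

For laminar flow, f = 64/Re with Re = ρVD/μ, so Darcy-Weisbach reduces to ΔP = 32μLV/D². Solving for V: V = ΔP·D²/(32μL) = 2.06e+04·(0.039)²/(32·0.0284·24.4) = 1.413 m/s.
Check: Re = ρVD/μ = 859·1.413·0.039/0.0284 = 1667 < 2300, so the laminar assumption holds.
Q = V·A = 1.413·(π/4·0.039²) = 0.001688 m³/s = 0.00169 m³/s.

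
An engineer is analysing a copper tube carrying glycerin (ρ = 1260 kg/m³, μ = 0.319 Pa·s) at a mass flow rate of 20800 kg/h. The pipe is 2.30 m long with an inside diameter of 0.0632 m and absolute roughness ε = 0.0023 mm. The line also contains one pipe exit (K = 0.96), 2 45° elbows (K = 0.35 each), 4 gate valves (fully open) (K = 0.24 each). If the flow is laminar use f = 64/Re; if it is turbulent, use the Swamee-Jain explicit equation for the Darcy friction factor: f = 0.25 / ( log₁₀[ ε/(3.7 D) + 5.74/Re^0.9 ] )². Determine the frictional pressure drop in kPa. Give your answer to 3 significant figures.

ṁ = 20800 kg/h = 20800/3600 = 5.778 kg/s.
A = πD²/4 = π(0.0632)²/4 = 0.003137 m²; mean velocity V = ṁ/(ρA) = 5.778/(1260 · 0.003137) = 1.462 m/s.
Reynolds number Re = ρVD/μ = 1260 · 1.462 · 0.0632 / 0.319 = 364.9.
Re < 2300 → laminar flow, so f = 64/Re = 64/364.9 = 0.1754 (the turbulent correlation is not needed).
Total minor-loss coefficient ΣK = 1·0.96 + 2·0.35 + 4·0.24 = 2.62.
ΔP = [f·L/D + ΣK]·(ρV²/2) = [0.1754·2.3/0.0632 + 2.62]·(1260·1.462²/2) = [6.383 + 2.62]·1346 = 1.212e+04 Pa.
ΔP = 1.212e+04 Pa = 12.1 kPa.

ΔP ≈ 12.1 kPa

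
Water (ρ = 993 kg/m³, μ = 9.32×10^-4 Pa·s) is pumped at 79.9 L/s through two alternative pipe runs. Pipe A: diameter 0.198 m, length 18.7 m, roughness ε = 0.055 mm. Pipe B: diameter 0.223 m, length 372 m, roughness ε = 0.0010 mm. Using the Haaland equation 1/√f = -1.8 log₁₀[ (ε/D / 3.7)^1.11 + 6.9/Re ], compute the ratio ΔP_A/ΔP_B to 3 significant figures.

ΔP_A/ΔP_B ≈ 0.110

Pipe A: V = Q/A = 0.0799/0.03079 = 2.595 m/s; Re = 5.474e+05; ε/D = 0.000278; Haaland → f = 0.01588; ΔP_A = f(L/D)(ρV²/2) = 5014 Pa.
Pipe B: V = Q/A = 0.0799/0.03906 = 2.046 m/s; Re = 4.861e+05; ε/D = 4.48e-06; Haaland → f = 0.01318; ΔP_B = f(L/D)(ρV²/2) = 4.568e+04 Pa.
ΔP_A/ΔP_B = 5014/4.568e+04 = 0.110.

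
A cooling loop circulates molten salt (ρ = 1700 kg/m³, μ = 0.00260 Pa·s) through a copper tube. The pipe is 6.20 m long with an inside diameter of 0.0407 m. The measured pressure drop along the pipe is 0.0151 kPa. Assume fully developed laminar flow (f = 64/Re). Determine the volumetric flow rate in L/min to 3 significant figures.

Q ≈ 3.79 L/min

For laminar flow, f = 64/Re with Re = ρVD/μ, so Darcy-Weisbach reduces to ΔP = 32μLV/D². Solving for V: V = ΔP·D²/(32μL) = 15.1·(0.0407)²/(32·0.0026·6.2) = 0.04849 m/s.
Check: Re = ρVD/μ = 1700·0.04849·0.0407/0.0026 = 1290 < 2300, so the laminar assumption holds.
Q = V·A = 0.04849·(π/4·0.0407²) = 6.309e-05 m³/s = 3.79 L/min.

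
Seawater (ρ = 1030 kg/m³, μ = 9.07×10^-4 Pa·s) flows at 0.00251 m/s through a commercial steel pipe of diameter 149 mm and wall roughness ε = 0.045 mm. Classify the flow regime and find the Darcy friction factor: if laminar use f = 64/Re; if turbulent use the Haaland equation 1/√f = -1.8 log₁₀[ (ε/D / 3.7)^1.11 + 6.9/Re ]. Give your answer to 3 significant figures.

f ≈ 0.151

Re = ρVD/μ = 1030·0.00251·0.149/0.000907 = 424.7.
Re < 2300 → laminar, so f = 64/Re = 0.1507 (roughness is irrelevant in laminar flow).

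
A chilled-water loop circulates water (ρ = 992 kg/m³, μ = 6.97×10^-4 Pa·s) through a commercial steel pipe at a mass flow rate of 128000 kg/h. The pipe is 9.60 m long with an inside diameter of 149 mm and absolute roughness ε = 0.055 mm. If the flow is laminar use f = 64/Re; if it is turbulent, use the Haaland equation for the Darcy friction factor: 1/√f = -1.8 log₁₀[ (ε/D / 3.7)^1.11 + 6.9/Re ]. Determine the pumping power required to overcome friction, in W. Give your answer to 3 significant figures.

P ≈ 81.4 W

ṁ = 128000 kg/h = 128000/3600 = 35.56 kg/s.
A = πD²/4 = π(0.149)²/4 = 0.01744 m²; mean velocity V = ṁ/(ρA) = 35.56/(992 · 0.01744) = 2.056 m/s.
Reynolds number Re = ρVD/μ = 992 · 2.056 · 0.149 / 0.000697 = 4.359e+05.
Re > 4000 → turbulent. Relative roughness ε/D = 5.5e-05/0.149 = 0.000369. Haaland: 1/√f = -1.8 log₁₀[(0.000369/3.7)^1.11 + 6.9/4.359e+05] = -1.8 log₁₀[3.62e-05 + 1.58e-05] = 7.711, so f = 0.01682.
Darcy-Weisbach: ΔP = f(L/D)(ρV²/2) = 0.01682·(9.6/0.149)·(992·2.056²/2) = 0.01682·64.43·2096 = 2271 Pa.
Q = ṁ/ρ = 35.56/992 = 0.03584 m³/s.
Pumping power P = QΔP = 0.03584·2271 = 81.41 W = 81.4 W.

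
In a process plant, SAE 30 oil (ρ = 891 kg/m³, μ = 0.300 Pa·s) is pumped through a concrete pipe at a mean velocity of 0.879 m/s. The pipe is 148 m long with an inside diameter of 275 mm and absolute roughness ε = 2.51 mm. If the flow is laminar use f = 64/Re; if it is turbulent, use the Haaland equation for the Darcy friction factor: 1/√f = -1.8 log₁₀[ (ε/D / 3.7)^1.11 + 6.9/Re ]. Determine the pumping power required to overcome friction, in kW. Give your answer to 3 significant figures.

Reynolds number Re = ρVD/μ = 891 · 0.879 · 0.275 / 0.3 = 717.9.
Re < 2300 → laminar flow, so f = 64/Re = 64/717.9 = 0.08915 (the turbulent correlation is not needed).
Darcy-Weisbach: ΔP = f(L/D)(ρV²/2) = 0.08915·(148/0.275)·(891·0.879²/2) = 0.08915·538.2·344.2 = 1.651e+04 Pa.
Q = V·A = 0.879·0.0594 = 0.05221 m³/s.
Pumping power P = QΔP = 0.05221·1.651e+04 = 862.2 W = 0.862 kW.

P ≈ 0.862 kW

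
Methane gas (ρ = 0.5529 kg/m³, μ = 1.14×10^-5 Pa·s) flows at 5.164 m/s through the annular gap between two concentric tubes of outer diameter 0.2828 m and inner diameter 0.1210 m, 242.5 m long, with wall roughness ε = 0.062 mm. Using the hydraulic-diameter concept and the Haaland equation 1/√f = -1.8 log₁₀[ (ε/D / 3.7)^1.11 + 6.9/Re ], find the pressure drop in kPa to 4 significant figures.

ΔP ≈ 0.2516 kPa

Hydraulic diameter D_h = 4A/P = D_o - D_i = 0.2828 - 0.121 = 0.1618 m.
Re = ρVD_h/μ = 0.5529·5.164·0.1618/1.14e-05 = 4.052e+04.
ε/D_h = 6.2e-05/0.1618 = 0.000383; Haaland gives 1/√f = -1.8 log₁₀[3.77e-05+0.00017] = 6.627, so f = 0.02277.
ΔP = f(L/D_h)(ρV²/2) = 0.02277·242.5/0.1618·7.372 = 251.6 Pa.
ΔP = 0.2516 kPa.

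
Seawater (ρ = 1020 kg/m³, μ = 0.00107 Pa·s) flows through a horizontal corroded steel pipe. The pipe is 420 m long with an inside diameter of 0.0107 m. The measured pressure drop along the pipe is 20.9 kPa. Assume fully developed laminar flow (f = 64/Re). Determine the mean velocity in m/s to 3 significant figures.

V ≈ 0.166 m/s

For laminar flow, f = 64/Re with Re = ρVD/μ, so Darcy-Weisbach reduces to ΔP = 32μLV/D². Solving for V: V = ΔP·D²/(32μL) = 2.09e+04·(0.0107)²/(32·0.00107·420) = 0.1664 m/s.
Check: Re = ρVD/μ = 1020·0.1664·0.0107/0.00107 = 1697 < 2300, so the laminar assumption holds.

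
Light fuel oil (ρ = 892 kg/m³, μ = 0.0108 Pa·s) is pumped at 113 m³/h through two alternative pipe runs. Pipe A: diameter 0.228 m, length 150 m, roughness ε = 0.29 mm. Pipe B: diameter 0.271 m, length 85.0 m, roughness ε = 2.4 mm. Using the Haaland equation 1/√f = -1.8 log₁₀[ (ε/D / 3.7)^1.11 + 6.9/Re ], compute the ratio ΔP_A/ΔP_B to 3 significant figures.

ΔP_A/ΔP_B ≈ 3.07

Pipe A: V = Q/A = 0.03139/0.04083 = 0.7688 m/s; Re = 1.448e+04; ε/D = 0.00127; Haaland → f = 0.02999; ΔP_A = f(L/D)(ρV²/2) = 5202 Pa.
Pipe B: V = Q/A = 0.03139/0.05768 = 0.5442 m/s; Re = 1.218e+04; ε/D = 0.00886; Haaland → f = 0.04096; ΔP_B = f(L/D)(ρV²/2) = 1697 Pa.
ΔP_A/ΔP_B = 5202/1697 = 3.07.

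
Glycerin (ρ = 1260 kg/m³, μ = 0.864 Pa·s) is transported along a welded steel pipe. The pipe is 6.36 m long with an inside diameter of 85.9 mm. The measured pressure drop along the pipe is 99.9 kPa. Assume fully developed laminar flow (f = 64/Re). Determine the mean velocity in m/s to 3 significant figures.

For laminar flow, f = 64/Re with Re = ρVD/μ, so Darcy-Weisbach reduces to ΔP = 32μLV/D². Solving for V: V = ΔP·D²/(32μL) = 9.99e+04·(0.0859)²/(32·0.864·6.36) = 4.192 m/s.
Check: Re = ρVD/μ = 1260·4.192·0.0859/0.864 = 525.1 < 2300, so the laminar assumption holds.

V ≈ 4.19 m/s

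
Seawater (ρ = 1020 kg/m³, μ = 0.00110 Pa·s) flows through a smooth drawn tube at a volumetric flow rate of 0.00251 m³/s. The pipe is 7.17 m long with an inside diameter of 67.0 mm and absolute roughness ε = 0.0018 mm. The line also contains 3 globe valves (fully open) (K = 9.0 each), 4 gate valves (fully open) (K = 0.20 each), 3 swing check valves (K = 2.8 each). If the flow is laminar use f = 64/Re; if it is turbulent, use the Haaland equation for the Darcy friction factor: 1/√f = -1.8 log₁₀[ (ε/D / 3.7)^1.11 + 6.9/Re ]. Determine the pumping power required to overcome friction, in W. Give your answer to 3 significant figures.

Cross-sectional area A = πD²/4 = π(0.067)²/4 = 0.003526 m²; mean velocity V = Q/A = 0.00251/0.003526 = 0.7119 m/s.
Reynolds number Re = ρVD/μ = 1020 · 0.7119 · 0.067 / 0.0011 = 4.423e+04.
Re > 4000 → turbulent. Relative roughness ε/D = 1.8e-06/0.067 = 2.69e-05. Haaland: 1/√f = -1.8 log₁₀[(2.69e-05/3.7)^1.11 + 6.9/4.423e+04] = -1.8 log₁₀[1.98e-06 + 0.000156] = 6.843, so f = 0.02136.
Total minor-loss coefficient ΣK = 3·9 + 4·0.2 + 3·2.8 = 36.2.
ΔP = [f·L/D + ΣK]·(ρV²/2) = [0.02136·7.17/0.067 + 36.2]·(1020·0.7119²/2) = [2.286 + 36.2]·258.5 = 9948 Pa.
Pumping power P = QΔP = 0.00251·9948 = 24.97 W = 25.0 W.

P ≈ 25.0 W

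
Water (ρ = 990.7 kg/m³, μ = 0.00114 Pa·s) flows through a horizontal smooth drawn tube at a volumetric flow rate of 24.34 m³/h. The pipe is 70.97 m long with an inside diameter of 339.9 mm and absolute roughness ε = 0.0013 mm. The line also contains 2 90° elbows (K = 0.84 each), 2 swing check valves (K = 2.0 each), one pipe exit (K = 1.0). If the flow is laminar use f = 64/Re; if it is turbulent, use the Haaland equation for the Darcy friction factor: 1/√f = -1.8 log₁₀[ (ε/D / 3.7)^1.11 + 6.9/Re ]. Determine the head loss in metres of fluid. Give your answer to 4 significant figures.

Q = 24.34 m³/h = 24.34/3600 = 0.006761 m³/s.
Cross-sectional area A = πD²/4 = π(0.3399)²/4 = 0.09074 m²; mean velocity V = Q/A = 0.006761/0.09074 = 0.07451 m/s.
Reynolds number Re = ρVD/μ = 990.7 · 0.07451 · 0.3399 / 0.00114 = 2.201e+04.
Re > 4000 → turbulent. Relative roughness ε/D = 1.3e-06/0.3399 = 3.82e-06. Haaland: 1/√f = -1.8 log₁₀[(3.82e-06/3.7)^1.11 + 6.9/2.201e+04] = -1.8 log₁₀[2.27e-07 + 0.000313] = 6.306, so f = 0.02515.
Total minor-loss coefficient ΣK = 2·0.84 + 2·2 + 1·1 = 6.68.
ΔP = [f·L/D + ΣK]·(ρV²/2) = [0.02515·70.97/0.3399 + 6.68]·(990.7·0.07451²/2) = [5.25 + 6.68]·2.75 = 32.81 Pa.
Head loss h_f = ΔP/(ρg) = 32.81/(990.7·9.81) = 0.003376 m.

h_f ≈ 0.003376 m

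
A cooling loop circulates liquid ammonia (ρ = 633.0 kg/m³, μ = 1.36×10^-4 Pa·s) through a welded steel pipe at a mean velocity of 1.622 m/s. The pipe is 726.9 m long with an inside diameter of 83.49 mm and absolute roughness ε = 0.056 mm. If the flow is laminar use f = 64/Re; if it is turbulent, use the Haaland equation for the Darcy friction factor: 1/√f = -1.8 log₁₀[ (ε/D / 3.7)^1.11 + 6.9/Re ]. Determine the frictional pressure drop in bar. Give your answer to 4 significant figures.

Reynolds number Re = ρVD/μ = 633 · 1.622 · 0.08349 / 0.000136 = 6.303e+05.
Re > 4000 → turbulent. Relative roughness ε/D = 5.6e-05/0.08349 = 0.000671. Haaland: 1/√f = -1.8 log₁₀[(0.000671/3.7)^1.11 + 6.9/6.303e+05] = -1.8 log₁₀[7.03e-05 + 1.09e-05] = 7.363, so f = 0.01845.
Darcy-Weisbach: ΔP = f(L/D)(ρV²/2) = 0.01845·(726.9/0.08349)·(633·1.622²/2) = 0.01845·8706·832.7 = 1.337e+05 Pa.
ΔP = 1.337e+05 Pa = 1.337 bar.

ΔP ≈ 1.337 bar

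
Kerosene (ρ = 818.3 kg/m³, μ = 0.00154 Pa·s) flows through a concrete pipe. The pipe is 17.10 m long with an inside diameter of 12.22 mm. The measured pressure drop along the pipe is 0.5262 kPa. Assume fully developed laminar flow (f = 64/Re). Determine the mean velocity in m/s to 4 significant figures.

V ≈ 0.09325 m/s

For laminar flow, f = 64/Re with Re = ρVD/μ, so Darcy-Weisbach reduces to ΔP = 32μLV/D². Solving for V: V = ΔP·D²/(32μL) = 526.2·(0.01222)²/(32·0.00154·17.1) = 0.09325 m/s.
Check: Re = ρVD/μ = 818.3·0.09325·0.01222/0.00154 = 605.5 < 2300, so the laminar assumption holds.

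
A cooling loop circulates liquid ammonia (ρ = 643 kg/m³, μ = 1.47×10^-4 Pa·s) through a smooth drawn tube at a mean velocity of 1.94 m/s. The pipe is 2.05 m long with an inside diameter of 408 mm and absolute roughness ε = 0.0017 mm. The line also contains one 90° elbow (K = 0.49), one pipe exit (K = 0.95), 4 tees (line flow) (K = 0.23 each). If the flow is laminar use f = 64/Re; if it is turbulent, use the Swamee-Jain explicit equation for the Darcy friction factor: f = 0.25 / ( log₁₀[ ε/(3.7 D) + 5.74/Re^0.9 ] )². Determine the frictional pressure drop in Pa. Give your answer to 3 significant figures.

ΔP ≈ 2910 Pa

Reynolds number Re = ρVD/μ = 643 · 1.94 · 0.408 / 0.000147 = 3.462e+06.
Re > 4000 → turbulent. Relative roughness ε/D = 1.7e-06/0.408 = 4.17e-06. Swamee-Jain: f = 0.25/(log₁₀[4.17e-06/3.7 + 5.74/3.462e+06^0.9])² = 0.25/(log₁₀[1.13e-06 + 7.47e-06])² = 0.25/(-5.066)² = 0.009743.
Total minor-loss coefficient ΣK = 1·0.49 + 1·0.95 + 4·0.23 = 2.36.
ΔP = [f·L/D + ΣK]·(ρV²/2) = [0.009743·2.05/0.408 + 2.36]·(643·1.94²/2) = [0.04895 + 2.36]·1210 = 2915 Pa.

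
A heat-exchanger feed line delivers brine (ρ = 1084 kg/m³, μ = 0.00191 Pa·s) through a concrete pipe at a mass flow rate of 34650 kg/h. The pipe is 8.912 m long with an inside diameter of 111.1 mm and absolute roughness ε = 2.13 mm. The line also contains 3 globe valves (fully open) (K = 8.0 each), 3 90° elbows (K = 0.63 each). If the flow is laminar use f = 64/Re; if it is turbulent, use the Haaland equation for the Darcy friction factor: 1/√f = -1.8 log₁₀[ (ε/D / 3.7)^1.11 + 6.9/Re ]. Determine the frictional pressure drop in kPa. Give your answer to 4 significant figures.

ΔP ≈ 13.55 kPa

ṁ = 34650 kg/h = 34650/3600 = 9.625 kg/s.
A = πD²/4 = π(0.1111)²/4 = 0.009694 m²; mean velocity V = ṁ/(ρA) = 9.625/(1084 · 0.009694) = 0.9159 m/s.
Reynolds number Re = ρVD/μ = 1084 · 0.9159 · 0.1111 / 0.00191 = 5.775e+04.
Re > 4000 → turbulent. Relative roughness ε/D = 0.00213/0.1111 = 0.0192. Haaland: 1/√f = -1.8 log₁₀[(0.0192/3.7)^1.11 + 6.9/5.775e+04] = -1.8 log₁₀[0.0029 + 0.000119] = 4.535, so f = 0.04862.
Total minor-loss coefficient ΣK = 3·8 + 3·0.63 = 25.9.
ΔP = [f·L/D + ΣK]·(ρV²/2) = [0.04862·8.912/0.1111 + 25.9]·(1084·0.9159²/2) = [3.9 + 25.9]·454.7 = 1.355e+04 Pa.
ΔP = 1.355e+04 Pa = 13.55 kPa.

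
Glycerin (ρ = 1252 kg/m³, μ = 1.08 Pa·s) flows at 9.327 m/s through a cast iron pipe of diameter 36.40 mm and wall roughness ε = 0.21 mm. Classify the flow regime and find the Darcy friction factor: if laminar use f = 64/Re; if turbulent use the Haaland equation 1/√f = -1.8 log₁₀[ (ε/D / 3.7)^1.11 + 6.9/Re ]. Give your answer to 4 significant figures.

f ≈ 0.1626

Re = ρVD/μ = 1252·9.327·0.0364/1.08 = 393.6.
Re < 2300 → laminar, so f = 64/Re = 0.1626 (roughness is irrelevant in laminar flow).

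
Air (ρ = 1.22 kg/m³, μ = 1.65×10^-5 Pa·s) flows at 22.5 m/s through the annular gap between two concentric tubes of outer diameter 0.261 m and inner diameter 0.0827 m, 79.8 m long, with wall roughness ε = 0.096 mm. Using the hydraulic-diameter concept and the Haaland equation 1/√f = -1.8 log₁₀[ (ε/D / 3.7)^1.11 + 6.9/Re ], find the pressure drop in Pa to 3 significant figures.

ΔP ≈ 2530 Pa

Hydraulic diameter D_h = 4A/P = D_o - D_i = 0.261 - 0.0827 = 0.1783 m.
Re = ρVD_h/μ = 1.22·22.5·0.1783/1.65e-05 = 2.966e+05.
ε/D_h = 9.6e-05/0.1783 = 0.000538; Haaland gives 1/√f = -1.8 log₁₀[5.51e-05+2.33e-05] = 7.391, so f = 0.01831.
ΔP = f(L/D_h)(ρV²/2) = 0.01831·79.8/0.1783·308.8 = 2530 Pa.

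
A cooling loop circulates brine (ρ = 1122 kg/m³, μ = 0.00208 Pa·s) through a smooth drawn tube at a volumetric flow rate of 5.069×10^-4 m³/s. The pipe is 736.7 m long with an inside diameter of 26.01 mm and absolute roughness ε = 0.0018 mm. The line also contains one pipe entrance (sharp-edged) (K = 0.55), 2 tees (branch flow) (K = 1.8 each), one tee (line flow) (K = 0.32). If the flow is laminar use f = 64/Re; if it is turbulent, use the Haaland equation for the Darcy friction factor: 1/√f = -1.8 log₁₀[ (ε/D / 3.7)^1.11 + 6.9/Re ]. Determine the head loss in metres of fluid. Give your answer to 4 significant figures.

Cross-sectional area A = πD²/4 = π(0.02601)²/4 = 0.0005313 m²; mean velocity V = Q/A = 0.0005069/0.0005313 = 0.954 m/s.
Reynolds number Re = ρVD/μ = 1122 · 0.954 · 0.02601 / 0.00208 = 1.339e+04.
Re > 4000 → turbulent. Relative roughness ε/D = 1.8e-06/0.02601 = 6.92e-05. Haaland: 1/√f = -1.8 log₁₀[(6.92e-05/3.7)^1.11 + 6.9/1.339e+04] = -1.8 log₁₀[5.65e-06 + 0.000515] = 5.909, so f = 0.02864.
Total minor-loss coefficient ΣK = 1·0.55 + 2·1.8 + 1·0.32 = 4.47.
ΔP = [f·L/D + ΣK]·(ρV²/2) = [0.02864·736.7/0.02601 + 4.47]·(1122·0.954²/2) = [811.1 + 4.47]·510.6 = 4.164e+05 Pa.
Head loss h_f = ΔP/(ρg) = 4.164e+05/(1122·9.81) = 37.83 m.

h_f ≈ 37.83 m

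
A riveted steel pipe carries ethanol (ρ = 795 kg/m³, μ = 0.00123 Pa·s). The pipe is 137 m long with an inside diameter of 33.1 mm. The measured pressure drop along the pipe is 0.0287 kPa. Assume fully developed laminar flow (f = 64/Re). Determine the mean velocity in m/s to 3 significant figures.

For laminar flow, f = 64/Re with Re = ρVD/μ, so Darcy-Weisbach reduces to ΔP = 32μLV/D². Solving for V: V = ΔP·D²/(32μL) = 28.7·(0.0331)²/(32·0.00123·137) = 0.005831 m/s.
Check: Re = ρVD/μ = 795·0.005831·0.0331/0.00123 = 124.8 < 2300, so the laminar assumption holds.

V ≈ 0.00583 m/s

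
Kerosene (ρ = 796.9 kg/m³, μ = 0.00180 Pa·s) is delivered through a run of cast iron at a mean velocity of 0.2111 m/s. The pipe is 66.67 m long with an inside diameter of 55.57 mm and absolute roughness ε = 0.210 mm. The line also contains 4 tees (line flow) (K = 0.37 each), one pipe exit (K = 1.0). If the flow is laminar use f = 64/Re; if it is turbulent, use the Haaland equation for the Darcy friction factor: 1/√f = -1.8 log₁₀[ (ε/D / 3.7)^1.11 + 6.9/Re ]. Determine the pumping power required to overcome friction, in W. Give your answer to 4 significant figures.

P ≈ 0.4700 W

Reynolds number Re = ρVD/μ = 796.9 · 0.2111 · 0.05557 / 0.0018 = 5193.
Re > 4000 → turbulent. Relative roughness ε/D = 0.00021/0.05557 = 0.00378. Haaland: 1/√f = -1.8 log₁₀[(0.00378/3.7)^1.11 + 6.9/5193] = -1.8 log₁₀[0.000479 + 0.00133] = 4.937, so f = 0.04102.
Total minor-loss coefficient ΣK = 4·0.37 + 1·1 = 2.48.
ΔP = [f·L/D + ΣK]·(ρV²/2) = [0.04102·66.67/0.05557 + 2.48]·(796.9·0.2111²/2) = [49.22 + 2.48]·17.76 = 917.9 Pa.
Q = V·A = 0.2111·0.002425 = 0.000512 m³/s.
Pumping power P = QΔP = 0.000512·917.9 = 0.46997 W = 0.4700 W.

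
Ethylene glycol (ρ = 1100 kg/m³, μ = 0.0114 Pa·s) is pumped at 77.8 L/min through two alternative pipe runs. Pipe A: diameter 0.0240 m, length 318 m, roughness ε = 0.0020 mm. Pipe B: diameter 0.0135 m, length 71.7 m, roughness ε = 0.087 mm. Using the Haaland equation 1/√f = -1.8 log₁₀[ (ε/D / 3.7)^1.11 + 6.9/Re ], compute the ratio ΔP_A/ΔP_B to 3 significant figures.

ΔP_A/ΔP_B ≈ 0.227

Pipe A: V = Q/A = 0.001297/0.0004524 = 2.866 m/s; Re = 6638; ε/D = 8.33e-05; Haaland → f = 0.03475; ΔP_A = f(L/D)(ρV²/2) = 2.08e+06 Pa.
Pipe B: V = Q/A = 0.001297/0.0001431 = 9.059 m/s; Re = 1.18e+04; ε/D = 0.00644; Haaland → f = 0.03831; ΔP_B = f(L/D)(ρV²/2) = 9.183e+06 Pa.
ΔP_A/ΔP_B = 2.08e+06/9.183e+06 = 0.227.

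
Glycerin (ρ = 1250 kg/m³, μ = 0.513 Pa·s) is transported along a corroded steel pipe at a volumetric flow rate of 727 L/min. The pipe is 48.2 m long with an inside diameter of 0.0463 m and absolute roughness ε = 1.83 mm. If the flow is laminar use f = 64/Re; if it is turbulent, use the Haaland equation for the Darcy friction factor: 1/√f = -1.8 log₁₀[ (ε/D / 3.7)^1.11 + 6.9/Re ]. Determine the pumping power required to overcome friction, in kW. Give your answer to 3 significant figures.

Q = 727 L/min = 727/60000 = 0.01212 m³/s.
Cross-sectional area A = πD²/4 = π(0.0463)²/4 = 0.001684 m²; mean velocity V = Q/A = 0.01212/0.001684 = 7.197 m/s.
Reynolds number Re = ρVD/μ = 1250 · 7.197 · 0.0463 / 0.513 = 811.9.
Re < 2300 → laminar flow, so f = 64/Re = 64/811.9 = 0.07883 (the turbulent correlation is not needed).
Darcy-Weisbach: ΔP = f(L/D)(ρV²/2) = 0.07883·(48.2/0.0463)·(1250·7.197²/2) = 0.07883·1041·3.237e+04 = 2.656e+06 Pa.
Pumping power P = QΔP = 0.01212·2.656e+06 = 32190 W = 32.2 kW.

P ≈ 32.2 kW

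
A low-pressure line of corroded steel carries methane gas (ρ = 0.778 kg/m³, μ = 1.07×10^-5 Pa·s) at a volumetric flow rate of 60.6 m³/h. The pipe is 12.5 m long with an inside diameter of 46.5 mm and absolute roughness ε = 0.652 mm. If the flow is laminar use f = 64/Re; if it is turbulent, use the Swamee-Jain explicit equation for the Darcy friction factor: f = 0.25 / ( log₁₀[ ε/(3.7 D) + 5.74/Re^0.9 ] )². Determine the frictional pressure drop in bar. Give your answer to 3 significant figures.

Q = 60.6 m³/h = 60.6/3600 = 0.01683 m³/s.
Cross-sectional area A = πD²/4 = π(0.0465)²/4 = 0.001698 m²; mean velocity V = Q/A = 0.01683/0.001698 = 9.912 m/s.
Reynolds number Re = ρVD/μ = 0.778 · 9.912 · 0.0465 / 1.07e-05 = 3.351e+04.
Re > 4000 → turbulent. Relative roughness ε/D = 0.000652/0.0465 = 0.014. Swamee-Jain: f = 0.25/(log₁₀[0.014/3.7 + 5.74/3.351e+04^0.9])² = 0.25/(log₁₀[0.00379 + 0.000486])² = 0.25/(-2.369)² = 0.04454.
Darcy-Weisbach: ΔP = f(L/D)(ρV²/2) = 0.04454·(12.5/0.0465)·(0.778·9.912²/2) = 0.04454·268.8·38.22 = 457.7 Pa.
ΔP = 457.7 Pa = 0.00458 bar.

ΔP ≈ 0.00458 bar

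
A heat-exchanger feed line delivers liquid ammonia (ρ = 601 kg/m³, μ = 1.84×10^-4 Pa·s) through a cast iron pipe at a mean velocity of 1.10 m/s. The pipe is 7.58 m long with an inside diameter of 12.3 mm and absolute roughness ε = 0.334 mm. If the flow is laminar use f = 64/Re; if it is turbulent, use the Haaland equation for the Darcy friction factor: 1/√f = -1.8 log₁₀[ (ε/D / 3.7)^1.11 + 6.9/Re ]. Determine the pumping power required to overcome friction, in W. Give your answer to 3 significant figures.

P ≈ 1.63 W

Reynolds number Re = ρVD/μ = 601 · 1.1 · 0.0123 / 0.000184 = 4.419e+04.
Re > 4000 → turbulent. Relative roughness ε/D = 0.000334/0.0123 = 0.0272. Haaland: 1/√f = -1.8 log₁₀[(0.0272/3.7)^1.11 + 6.9/4.419e+04] = -1.8 log₁₀[0.00427 + 0.000156] = 4.236, so f = 0.05572.
Darcy-Weisbach: ΔP = f(L/D)(ρV²/2) = 0.05572·(7.58/0.0123)·(601·1.1²/2) = 0.05572·616.3·363.6 = 1.249e+04 Pa.
Q = V·A = 1.1·0.0001188 = 0.0001307 m³/s.
Pumping power P = QΔP = 0.0001307·1.249e+04 = 1.632 W = 1.63 W.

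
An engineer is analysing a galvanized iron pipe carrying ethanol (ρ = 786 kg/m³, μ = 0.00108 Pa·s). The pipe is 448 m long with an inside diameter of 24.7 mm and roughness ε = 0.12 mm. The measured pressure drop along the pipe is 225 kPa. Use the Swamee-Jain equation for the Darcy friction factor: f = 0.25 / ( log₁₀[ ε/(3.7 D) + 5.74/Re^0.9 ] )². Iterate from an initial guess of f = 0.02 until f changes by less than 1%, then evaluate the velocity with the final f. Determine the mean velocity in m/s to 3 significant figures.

Rearranging Darcy-Weisbach: V = √(2·ΔP·D/(f·L·ρ)). With ε/D = 0.00012/0.0247 = 0.00486, iterate starting from f = 0.02:
  f = 0.02 → V = √(2·2.25e+05·0.0247/(0.02·448·786)) = 1.256 m/s; Re = ρVD/μ = 2.258e+04; f → 0.03435
  f = 0.03435 → V = 0.9586 m/s; Re = 1.723e+04; f → 0.03538
  f = 0.03538 → V = 0.9446 m/s; Re = 1.698e+04; f → 0.03544
Converged (Δf/f < 1%). With the final f = 0.03544: V = √(2·2.25e+05·0.0247/(0.03544·448·786)) = 0.9437 m/s.

V ≈ 0.944 m/s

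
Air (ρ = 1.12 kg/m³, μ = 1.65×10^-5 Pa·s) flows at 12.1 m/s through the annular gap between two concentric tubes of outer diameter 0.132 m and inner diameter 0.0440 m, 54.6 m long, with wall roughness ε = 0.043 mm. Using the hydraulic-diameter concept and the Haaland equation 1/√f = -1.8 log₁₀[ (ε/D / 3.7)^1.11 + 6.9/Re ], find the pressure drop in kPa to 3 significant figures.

ΔP ≈ 1.07 kPa

Hydraulic diameter D_h = 4A/P = D_o - D_i = 0.132 - 0.044 = 0.088 m.
Re = ρVD_h/μ = 1.12·12.1·0.088/1.65e-05 = 7.228e+04.
ε/D_h = 4.3e-05/0.088 = 0.000489; Haaland gives 1/√f = -1.8 log₁₀[4.94e-05+9.55e-05] = 6.91, so f = 0.02094.
ΔP = f(L/D_h)(ρV²/2) = 0.02094·54.6/0.088·81.99 = 1065 Pa.
ΔP = 1.07 kPa.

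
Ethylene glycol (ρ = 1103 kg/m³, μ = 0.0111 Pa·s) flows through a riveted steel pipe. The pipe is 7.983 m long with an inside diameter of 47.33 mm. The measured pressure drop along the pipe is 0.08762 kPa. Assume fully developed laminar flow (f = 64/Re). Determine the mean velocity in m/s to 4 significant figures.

For laminar flow, f = 64/Re with Re = ρVD/μ, so Darcy-Weisbach reduces to ΔP = 32μLV/D². Solving for V: V = ΔP·D²/(32μL) = 87.62·(0.04733)²/(32·0.0111·7.983) = 0.06922 m/s.
Check: Re = ρVD/μ = 1103·0.06922·0.04733/0.0111 = 325.6 < 2300, so the laminar assumption holds.

V ≈ 0.06922 m/s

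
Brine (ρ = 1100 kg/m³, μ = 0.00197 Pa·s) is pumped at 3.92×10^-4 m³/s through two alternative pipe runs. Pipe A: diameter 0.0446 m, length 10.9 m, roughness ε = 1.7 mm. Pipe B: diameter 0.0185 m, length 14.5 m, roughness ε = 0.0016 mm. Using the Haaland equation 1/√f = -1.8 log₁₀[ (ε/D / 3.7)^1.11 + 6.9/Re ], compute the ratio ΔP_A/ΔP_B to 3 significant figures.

ΔP_A/ΔP_B ≈ 0.0225

Pipe A: V = Q/A = 0.000392/0.001562 = 0.2509 m/s; Re = 6249; ε/D = 0.0381; Haaland → f = 0.06773; ΔP_A = f(L/D)(ρV²/2) = 573.1 Pa.
Pipe B: V = Q/A = 0.000392/0.0002688 = 1.458 m/s; Re = 1.506e+04; ε/D = 8.65e-05; Haaland → f = 0.0278; ΔP_B = f(L/D)(ρV²/2) = 2.548e+04 Pa.
ΔP_A/ΔP_B = 573.1/2.548e+04 = 0.0225.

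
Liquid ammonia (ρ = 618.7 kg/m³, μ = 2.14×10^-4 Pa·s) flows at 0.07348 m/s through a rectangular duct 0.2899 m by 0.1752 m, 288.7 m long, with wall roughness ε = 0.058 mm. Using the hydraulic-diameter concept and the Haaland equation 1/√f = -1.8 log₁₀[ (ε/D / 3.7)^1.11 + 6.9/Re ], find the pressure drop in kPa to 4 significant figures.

Hydraulic diameter D_h = 4A/P = 4·(0.2899·0.1752)/(2·(0.2899+0.1752)) = 0.2032/0.9302 = 0.2184 m.
Re = ρVD_h/μ = 618.7·0.07348·0.2184/0.000214 = 4.64e+04.
ε/D_h = 5.8e-05/0.2184 = 0.000266; Haaland gives 1/√f = -1.8 log₁₀[2.51e-05+0.000149] = 6.768, so f = 0.02183.
ΔP = f(L/D_h)(ρV²/2) = 0.02183·288.7/0.2184·1.67 = 48.2 Pa.
ΔP = 0.04820 kPa.

ΔP ≈ 0.04820 kPa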